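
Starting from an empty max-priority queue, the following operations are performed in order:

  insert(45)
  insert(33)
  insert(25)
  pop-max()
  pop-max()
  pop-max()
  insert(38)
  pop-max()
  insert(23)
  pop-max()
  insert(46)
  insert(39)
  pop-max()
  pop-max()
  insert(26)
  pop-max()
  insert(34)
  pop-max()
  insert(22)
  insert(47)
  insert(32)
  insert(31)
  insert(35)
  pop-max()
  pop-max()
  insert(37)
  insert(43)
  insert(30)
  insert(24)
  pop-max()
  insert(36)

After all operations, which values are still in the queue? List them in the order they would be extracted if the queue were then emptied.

[37, 36, 32, 31, 30, 24, 22]

insert 45 → {45}
insert 33 → {45, 33}
insert 25 → {45, 33, 25}
pop-max → 45; now {33, 25}
pop-max → 33; now {25}
pop-max → 25; now {}
insert 38 → {38}
pop-max → 38; now {}
insert 23 → {23}
pop-max → 23; now {}
insert 46 → {46}
insert 39 → {46, 39}
pop-max → 46; now {39}
pop-max → 39; now {}
insert 26 → {26}
pop-max → 26; now {}
insert 34 → {34}
pop-max → 34; now {}
insert 22 → {22}
insert 47 → {47, 22}
insert 32 → {47, 32, 22}
insert 31 → {47, 32, 31, 22}
insert 35 → {47, 35, 32, 31, 22}
pop-max → 47; now {35, 32, 31, 22}
pop-max → 35; now {32, 31, 22}
insert 37 → {37, 32, 31, 22}
insert 43 → {43, 37, 32, 31, 22}
insert 30 → {43, 37, 32, 31, 30, 22}
insert 24 → {43, 37, 32, 31, 30, 24, 22}
pop-max → 43; now {37, 32, 31, 30, 24, 22}
insert 36 → {37, 36, 32, 31, 30, 24, 22}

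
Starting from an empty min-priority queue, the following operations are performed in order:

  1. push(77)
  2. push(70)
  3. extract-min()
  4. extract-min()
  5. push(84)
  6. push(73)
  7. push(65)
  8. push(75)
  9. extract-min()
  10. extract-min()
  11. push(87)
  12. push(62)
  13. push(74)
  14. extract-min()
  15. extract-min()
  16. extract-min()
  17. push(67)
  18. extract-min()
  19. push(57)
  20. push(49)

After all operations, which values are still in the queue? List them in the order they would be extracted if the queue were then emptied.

49, 57, 84, 87

insert 77 → {77}
insert 70 → {70, 77}
extract-min → 70; now {77}
extract-min → 77; now {}
insert 84 → {84}
insert 73 → {73, 84}
insert 65 → {65, 73, 84}
insert 75 → {65, 73, 75, 84}
extract-min → 65; now {73, 75, 84}
extract-min → 73; now {75, 84}
insert 87 → {75, 84, 87}
insert 62 → {62, 75, 84, 87}
insert 74 → {62, 74, 75, 84, 87}
extract-min → 62; now {74, 75, 84, 87}
extract-min → 74; now {75, 84, 87}
extract-min → 75; now {84, 87}
insert 67 → {67, 84, 87}
extract-min → 67; now {84, 87}
insert 57 → {57, 84, 87}
insert 49 → {49, 57, 84, 87}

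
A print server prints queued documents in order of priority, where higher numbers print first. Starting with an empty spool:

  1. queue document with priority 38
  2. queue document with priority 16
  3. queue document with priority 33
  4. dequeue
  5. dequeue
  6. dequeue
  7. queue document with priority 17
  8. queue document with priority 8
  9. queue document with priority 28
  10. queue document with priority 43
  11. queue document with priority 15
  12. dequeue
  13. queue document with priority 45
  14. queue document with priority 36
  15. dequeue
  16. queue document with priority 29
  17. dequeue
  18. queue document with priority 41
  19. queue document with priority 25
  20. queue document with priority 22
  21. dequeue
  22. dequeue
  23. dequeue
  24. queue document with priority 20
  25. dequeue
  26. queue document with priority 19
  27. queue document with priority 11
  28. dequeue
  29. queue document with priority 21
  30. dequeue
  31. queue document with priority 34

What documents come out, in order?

insert 38 → {38}
insert 16 → {38, 16}
insert 33 → {38, 33, 16}
dequeue → 38; now {33, 16}
dequeue → 33; now {16}
dequeue → 16; now {}
insert 17 → {17}
insert 8 → {17, 8}
insert 28 → {28, 17, 8}
insert 43 → {43, 28, 17, 8}
insert 15 → {43, 28, 17, 15, 8}
dequeue → 43; now {28, 17, 15, 8}
insert 45 → {45, 28, 17, 15, 8}
insert 36 → {45, 36, 28, 17, 15, 8}
dequeue → 45; now {36, 28, 17, 15, 8}
insert 29 → {36, 29, 28, 17, 15, 8}
dequeue → 36; now {29, 28, 17, 15, 8}
insert 41 → {41, 29, 28, 17, 15, 8}
insert 25 → {41, 29, 28, 25, 17, 15, 8}
insert 22 → {41, 29, 28, 25, 22, 17, 15, 8}
dequeue → 41; now {29, 28, 25, 22, 17, 15, 8}
dequeue → 29; now {28, 25, 22, 17, 15, 8}
dequeue → 28; now {25, 22, 17, 15, 8}
insert 20 → {25, 22, 20, 17, 15, 8}
dequeue → 25; now {22, 20, 17, 15, 8}
insert 19 → {22, 20, 19, 17, 15, 8}
insert 11 → {22, 20, 19, 17, 15, 11, 8}
dequeue → 22; now {20, 19, 17, 15, 11, 8}
insert 21 → {21, 20, 19, 17, 15, 11, 8}
dequeue → 21; now {20, 19, 17, 15, 11, 8}
insert 34 → {34, 20, 19, 17, 15, 11, 8}

38 → 33 → 16 → 43 → 45 → 36 → 41 → 29 → 28 → 25 → 22 → 21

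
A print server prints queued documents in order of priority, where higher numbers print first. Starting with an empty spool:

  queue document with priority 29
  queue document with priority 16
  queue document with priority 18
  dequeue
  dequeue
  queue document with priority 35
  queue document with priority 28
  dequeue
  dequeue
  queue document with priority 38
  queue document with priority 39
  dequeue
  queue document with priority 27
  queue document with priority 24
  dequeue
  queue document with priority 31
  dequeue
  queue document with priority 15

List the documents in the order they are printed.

insert 29 → {29}
insert 16 → {29, 16}
insert 18 → {29, 18, 16}
dequeue → 29; now {18, 16}
dequeue → 18; now {16}
insert 35 → {35, 16}
insert 28 → {35, 28, 16}
dequeue → 35; now {28, 16}
dequeue → 28; now {16}
insert 38 → {38, 16}
insert 39 → {39, 38, 16}
dequeue → 39; now {38, 16}
insert 27 → {38, 27, 16}
insert 24 → {38, 27, 24, 16}
dequeue → 38; now {27, 24, 16}
insert 31 → {31, 27, 24, 16}
dequeue → 31; now {27, 24, 16}
insert 15 → {27, 24, 16, 15}

29, 18, 35, 28, 39, 38, 31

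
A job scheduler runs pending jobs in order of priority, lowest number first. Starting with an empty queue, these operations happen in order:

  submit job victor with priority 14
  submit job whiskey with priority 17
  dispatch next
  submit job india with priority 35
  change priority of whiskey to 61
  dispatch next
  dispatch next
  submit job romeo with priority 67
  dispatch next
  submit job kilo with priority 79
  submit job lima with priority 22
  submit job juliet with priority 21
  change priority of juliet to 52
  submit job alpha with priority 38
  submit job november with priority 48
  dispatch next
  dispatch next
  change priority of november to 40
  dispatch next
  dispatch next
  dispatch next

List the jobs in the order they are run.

victor, india, whiskey, romeo, lima, alpha, november, juliet, kilo

add victor (priority 14) → {victor:14}
add whiskey (priority 17) → {victor:14, whiskey:17}
dispatch next → victor; now {whiskey:17}
add india (priority 35) → {whiskey:17, india:35}
update whiskey to priority 61 → {india:35, whiskey:61}
dispatch next → india; now {whiskey:61}
dispatch next → whiskey; now {}
add romeo (priority 67) → {romeo:67}
dispatch next → romeo; now {}
add kilo (priority 79) → {kilo:79}
add lima (priority 22) → {lima:22, kilo:79}
add juliet (priority 21) → {juliet:21, lima:22, kilo:79}
update juliet to priority 52 → {lima:22, juliet:52, kilo:79}
add alpha (priority 38) → {lima:22, alpha:38, juliet:52, kilo:79}
add november (priority 48) → {lima:22, alpha:38, november:48, juliet:52, kilo:79}
dispatch next → lima; now {alpha:38, november:48, juliet:52, kilo:79}
dispatch next → alpha; now {november:48, juliet:52, kilo:79}
update november to priority 40 → {november:40, juliet:52, kilo:79}
dispatch next → november; now {juliet:52, kilo:79}
dispatch next → juliet; now {kilo:79}
dispatch next → kilo; now {}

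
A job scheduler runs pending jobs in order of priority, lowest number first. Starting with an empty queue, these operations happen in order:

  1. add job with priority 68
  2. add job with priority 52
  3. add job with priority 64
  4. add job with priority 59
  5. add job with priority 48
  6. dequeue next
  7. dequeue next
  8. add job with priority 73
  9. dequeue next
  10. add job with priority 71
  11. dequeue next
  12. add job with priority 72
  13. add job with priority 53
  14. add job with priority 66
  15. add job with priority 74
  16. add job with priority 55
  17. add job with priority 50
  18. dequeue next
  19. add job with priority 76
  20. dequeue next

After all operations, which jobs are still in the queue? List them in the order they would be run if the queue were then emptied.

55, 66, 68, 71, 72, 73, 74, 76

insert 68 → {68}
insert 52 → {52, 68}
insert 64 → {52, 64, 68}
insert 59 → {52, 59, 64, 68}
insert 48 → {48, 52, 59, 64, 68}
dequeue next → 48; now {52, 59, 64, 68}
dequeue next → 52; now {59, 64, 68}
insert 73 → {59, 64, 68, 73}
dequeue next → 59; now {64, 68, 73}
insert 71 → {64, 68, 71, 73}
dequeue next → 64; now {68, 71, 73}
insert 72 → {68, 71, 72, 73}
insert 53 → {53, 68, 71, 72, 73}
insert 66 → {53, 66, 68, 71, 72, 73}
insert 74 → {53, 66, 68, 71, 72, 73, 74}
insert 55 → {53, 55, 66, 68, 71, 72, 73, 74}
insert 50 → {50, 53, 55, 66, 68, 71, 72, 73, 74}
dequeue next → 50; now {53, 55, 66, 68, 71, 72, 73, 74}
insert 76 → {53, 55, 66, 68, 71, 72, 73, 74, 76}
dequeue next → 53; now {55, 66, 68, 71, 72, 73, 74, 76}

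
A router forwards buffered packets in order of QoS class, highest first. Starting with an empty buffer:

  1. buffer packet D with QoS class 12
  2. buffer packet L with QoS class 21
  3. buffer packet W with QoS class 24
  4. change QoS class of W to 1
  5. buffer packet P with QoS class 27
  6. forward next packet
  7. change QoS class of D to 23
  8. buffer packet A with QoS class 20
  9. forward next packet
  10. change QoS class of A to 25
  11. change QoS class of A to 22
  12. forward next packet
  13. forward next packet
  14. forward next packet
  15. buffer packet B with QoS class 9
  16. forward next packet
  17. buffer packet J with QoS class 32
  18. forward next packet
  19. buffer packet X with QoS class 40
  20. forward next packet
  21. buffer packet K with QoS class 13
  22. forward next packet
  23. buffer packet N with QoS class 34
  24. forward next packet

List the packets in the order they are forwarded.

P → D → A → L → W → B → J → X → K → N

add D (QoS class 12) → {D:12}
add L (QoS class 21) → {L:21, D:12}
add W (QoS class 24) → {W:24, L:21, D:12}
update W to QoS class 1 → {L:21, D:12, W:1}
add P (QoS class 27) → {P:27, L:21, D:12, W:1}
forward next packet → P; now {L:21, D:12, W:1}
update D to QoS class 23 → {D:23, L:21, W:1}
add A (QoS class 20) → {D:23, L:21, A:20, W:1}
forward next packet → D; now {L:21, A:20, W:1}
update A to QoS class 25 → {A:25, L:21, W:1}
update A to QoS class 22 → {A:22, L:21, W:1}
forward next packet → A; now {L:21, W:1}
forward next packet → L; now {W:1}
forward next packet → W; now {}
add B (QoS class 9) → {B:9}
forward next packet → B; now {}
add J (QoS class 32) → {J:32}
forward next packet → J; now {}
add X (QoS class 40) → {X:40}
forward next packet → X; now {}
add K (QoS class 13) → {K:13}
forward next packet → K; now {}
add N (QoS class 34) → {N:34}
forward next packet → N; now {}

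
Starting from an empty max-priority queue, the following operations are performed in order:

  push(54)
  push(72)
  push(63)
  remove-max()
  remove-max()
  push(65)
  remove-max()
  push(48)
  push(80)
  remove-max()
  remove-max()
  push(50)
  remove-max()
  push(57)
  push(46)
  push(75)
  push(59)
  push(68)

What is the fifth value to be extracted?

54

insert 54 → {54}
insert 72 → {72, 54}
insert 63 → {72, 63, 54}
remove-max → 72; now {63, 54}
remove-max → 63; now {54}
insert 65 → {65, 54}
remove-max → 65; now {54}
insert 48 → {54, 48}
insert 80 → {80, 54, 48}
remove-max → 80; now {54, 48}
remove-max → 54; now {48}
insert 50 → {50, 48}
remove-max → 50; now {48}
insert 57 → {57, 48}
insert 46 → {57, 48, 46}
insert 75 → {75, 57, 48, 46}
insert 59 → {75, 59, 57, 48, 46}
insert 68 → {75, 68, 59, 57, 48, 46}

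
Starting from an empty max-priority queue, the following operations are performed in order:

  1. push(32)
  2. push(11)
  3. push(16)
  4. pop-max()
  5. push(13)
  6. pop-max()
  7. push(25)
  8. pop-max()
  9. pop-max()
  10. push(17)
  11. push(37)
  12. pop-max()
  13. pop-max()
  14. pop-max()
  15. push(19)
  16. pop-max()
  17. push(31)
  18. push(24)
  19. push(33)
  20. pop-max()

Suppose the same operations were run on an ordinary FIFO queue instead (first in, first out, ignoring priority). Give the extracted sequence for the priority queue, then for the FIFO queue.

priority queue: 32 → 16 → 25 → 13 → 37 → 17 → 11 → 19 → 33; FIFO queue: 32, 11, 16, 13, 25, 17, 37, 19, 31

insert 32 → {32}
insert 11 → {32, 11}
insert 16 → {32, 16, 11}
pop-max → 32; now {16, 11}
insert 13 → {16, 13, 11}
pop-max → 16; now {13, 11}
insert 25 → {25, 13, 11}
pop-max → 25; now {13, 11}
pop-max → 13; now {11}
insert 17 → {17, 11}
insert 37 → {37, 17, 11}
pop-max → 37; now {17, 11}
pop-max → 17; now {11}
pop-max → 11; now {}
insert 19 → {19}
pop-max → 19; now {}
insert 31 → {31}
insert 24 → {31, 24}
insert 33 → {33, 31, 24}
pop-max → 33; now {31, 24}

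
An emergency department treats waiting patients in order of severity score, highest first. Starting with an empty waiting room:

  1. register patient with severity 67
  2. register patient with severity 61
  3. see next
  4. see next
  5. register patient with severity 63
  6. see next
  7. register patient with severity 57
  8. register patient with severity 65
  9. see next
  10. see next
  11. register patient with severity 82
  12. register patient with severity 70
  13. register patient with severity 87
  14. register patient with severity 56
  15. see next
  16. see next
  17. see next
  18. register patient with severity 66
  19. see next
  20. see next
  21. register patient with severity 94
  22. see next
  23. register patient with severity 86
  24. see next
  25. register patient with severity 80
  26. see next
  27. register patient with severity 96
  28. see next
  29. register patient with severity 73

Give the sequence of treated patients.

insert 67 → {67}
insert 61 → {67, 61}
see next → 67; now {61}
see next → 61; now {}
insert 63 → {63}
see next → 63; now {}
insert 57 → {57}
insert 65 → {65, 57}
see next → 65; now {57}
see next → 57; now {}
insert 82 → {82}
insert 70 → {82, 70}
insert 87 → {87, 82, 70}
insert 56 → {87, 82, 70, 56}
see next → 87; now {82, 70, 56}
see next → 82; now {70, 56}
see next → 70; now {56}
insert 66 → {66, 56}
see next → 66; now {56}
see next → 56; now {}
insert 94 → {94}
see next → 94; now {}
insert 86 → {86}
see next → 86; now {}
insert 80 → {80}
see next → 80; now {}
insert 96 → {96}
see next → 96; now {}
insert 73 → {73}

67 → 61 → 63 → 65 → 57 → 87 → 82 → 70 → 66 → 56 → 94 → 86 → 80 → 96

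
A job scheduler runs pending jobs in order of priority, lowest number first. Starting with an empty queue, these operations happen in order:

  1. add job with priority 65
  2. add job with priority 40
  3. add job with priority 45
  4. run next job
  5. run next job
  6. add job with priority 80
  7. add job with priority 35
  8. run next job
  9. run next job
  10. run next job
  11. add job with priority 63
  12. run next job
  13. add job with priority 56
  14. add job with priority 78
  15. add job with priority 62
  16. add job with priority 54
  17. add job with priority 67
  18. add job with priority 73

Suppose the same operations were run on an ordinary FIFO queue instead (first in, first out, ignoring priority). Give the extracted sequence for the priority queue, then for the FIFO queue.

insert 65 → {65}
insert 40 → {40, 65}
insert 45 → {40, 45, 65}
run next job → 40; now {45, 65}
run next job → 45; now {65}
insert 80 → {65, 80}
insert 35 → {35, 65, 80}
run next job → 35; now {65, 80}
run next job → 65; now {80}
run next job → 80; now {}
insert 63 → {63}
run next job → 63; now {}
insert 56 → {56}
insert 78 → {56, 78}
insert 62 → {56, 62, 78}
insert 54 → {54, 56, 62, 78}
insert 67 → {54, 56, 62, 67, 78}
insert 73 → {54, 56, 62, 67, 73, 78}

priority queue: 40 → 45 → 35 → 65 → 80 → 63; FIFO queue: 65, 40, 45, 80, 35, 63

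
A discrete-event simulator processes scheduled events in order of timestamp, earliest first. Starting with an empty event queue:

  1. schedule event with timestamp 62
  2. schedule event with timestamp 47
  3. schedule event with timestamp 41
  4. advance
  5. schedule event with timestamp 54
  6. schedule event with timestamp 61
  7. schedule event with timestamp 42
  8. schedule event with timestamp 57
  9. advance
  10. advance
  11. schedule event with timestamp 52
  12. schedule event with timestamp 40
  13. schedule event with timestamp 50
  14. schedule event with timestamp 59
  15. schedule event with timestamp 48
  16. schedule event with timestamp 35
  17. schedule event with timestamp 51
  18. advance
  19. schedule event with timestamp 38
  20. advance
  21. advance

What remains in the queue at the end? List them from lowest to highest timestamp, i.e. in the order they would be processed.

insert 62 → {62}
insert 47 → {47, 62}
insert 41 → {41, 47, 62}
advance → 41; now {47, 62}
insert 54 → {47, 54, 62}
insert 61 → {47, 54, 61, 62}
insert 42 → {42, 47, 54, 61, 62}
insert 57 → {42, 47, 54, 57, 61, 62}
advance → 42; now {47, 54, 57, 61, 62}
advance → 47; now {54, 57, 61, 62}
insert 52 → {52, 54, 57, 61, 62}
insert 40 → {40, 52, 54, 57, 61, 62}
insert 50 → {40, 50, 52, 54, 57, 61, 62}
insert 59 → {40, 50, 52, 54, 57, 59, 61, 62}
insert 48 → {40, 48, 50, 52, 54, 57, 59, 61, 62}
insert 35 → {35, 40, 48, 50, 52, 54, 57, 59, 61, 62}
insert 51 → {35, 40, 48, 50, 51, 52, 54, 57, 59, 61, 62}
advance → 35; now {40, 48, 50, 51, 52, 54, 57, 59, 61, 62}
insert 38 → {38, 40, 48, 50, 51, 52, 54, 57, 59, 61, 62}
advance → 38; now {40, 48, 50, 51, 52, 54, 57, 59, 61, 62}
advance → 40; now {48, 50, 51, 52, 54, 57, 59, 61, 62}

[48, 50, 51, 52, 54, 57, 59, 61, 62]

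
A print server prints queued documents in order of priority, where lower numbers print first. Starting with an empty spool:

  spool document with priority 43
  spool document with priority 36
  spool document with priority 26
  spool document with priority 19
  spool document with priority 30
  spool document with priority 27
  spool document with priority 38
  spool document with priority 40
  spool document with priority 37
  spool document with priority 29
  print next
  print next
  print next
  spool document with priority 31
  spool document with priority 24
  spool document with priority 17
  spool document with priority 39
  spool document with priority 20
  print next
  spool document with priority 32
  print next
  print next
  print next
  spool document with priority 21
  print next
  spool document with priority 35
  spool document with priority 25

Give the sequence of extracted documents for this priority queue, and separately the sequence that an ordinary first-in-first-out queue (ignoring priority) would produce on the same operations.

priority queue: [19, 26, 27, 17, 20, 24, 29, 21]; FIFO queue: 43, 36, 26, 19, 30, 27, 38, 40

insert 43 → {43}
insert 36 → {36, 43}
insert 26 → {26, 36, 43}
insert 19 → {19, 26, 36, 43}
insert 30 → {19, 26, 30, 36, 43}
insert 27 → {19, 26, 27, 30, 36, 43}
insert 38 → {19, 26, 27, 30, 36, 38, 43}
insert 40 → {19, 26, 27, 30, 36, 38, 40, 43}
insert 37 → {19, 26, 27, 30, 36, 37, 38, 40, 43}
insert 29 → {19, 26, 27, 29, 30, 36, 37, 38, 40, 43}
print next → 19; now {26, 27, 29, 30, 36, 37, 38, 40, 43}
print next → 26; now {27, 29, 30, 36, 37, 38, 40, 43}
print next → 27; now {29, 30, 36, 37, 38, 40, 43}
insert 31 → {29, 30, 31, 36, 37, 38, 40, 43}
insert 24 → {24, 29, 30, 31, 36, 37, 38, 40, 43}
insert 17 → {17, 24, 29, 30, 31, 36, 37, 38, 40, 43}
insert 39 → {17, 24, 29, 30, 31, 36, 37, 38, 39, 40, 43}
insert 20 → {17, 20, 24, 29, 30, 31, 36, 37, 38, 39, 40, 43}
print next → 17; now {20, 24, 29, 30, 31, 36, 37, 38, 39, 40, 43}
insert 32 → {20, 24, 29, 30, 31, 32, 36, 37, 38, 39, 40, 43}
print next → 20; now {24, 29, 30, 31, 32, 36, 37, 38, 39, 40, 43}
print next → 24; now {29, 30, 31, 32, 36, 37, 38, 39, 40, 43}
print next → 29; now {30, 31, 32, 36, 37, 38, 39, 40, 43}
insert 21 → {21, 30, 31, 32, 36, 37, 38, 39, 40, 43}
print next → 21; now {30, 31, 32, 36, 37, 38, 39, 40, 43}
insert 35 → {30, 31, 32, 35, 36, 37, 38, 39, 40, 43}
insert 25 → {25, 30, 31, 32, 35, 36, 37, 38, 39, 40, 43}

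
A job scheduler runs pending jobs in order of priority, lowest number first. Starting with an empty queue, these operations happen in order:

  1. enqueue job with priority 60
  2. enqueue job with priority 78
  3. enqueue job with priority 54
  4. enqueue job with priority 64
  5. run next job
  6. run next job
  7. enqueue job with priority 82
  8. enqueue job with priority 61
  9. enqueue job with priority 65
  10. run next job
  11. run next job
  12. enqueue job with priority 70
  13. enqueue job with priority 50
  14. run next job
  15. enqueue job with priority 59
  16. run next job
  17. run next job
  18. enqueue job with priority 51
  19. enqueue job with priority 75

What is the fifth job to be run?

insert 60 → {60}
insert 78 → {60, 78}
insert 54 → {54, 60, 78}
insert 64 → {54, 60, 64, 78}
run next job → 54; now {60, 64, 78}
run next job → 60; now {64, 78}
insert 82 → {64, 78, 82}
insert 61 → {61, 64, 78, 82}
insert 65 → {61, 64, 65, 78, 82}
run next job → 61; now {64, 65, 78, 82}
run next job → 64; now {65, 78, 82}
insert 70 → {65, 70, 78, 82}
insert 50 → {50, 65, 70, 78, 82}
run next job → 50; now {65, 70, 78, 82}
insert 59 → {59, 65, 70, 78, 82}
run next job → 59; now {65, 70, 78, 82}
run next job → 65; now {70, 78, 82}
insert 51 → {51, 70, 78, 82}
insert 75 → {51, 70, 75, 78, 82}

50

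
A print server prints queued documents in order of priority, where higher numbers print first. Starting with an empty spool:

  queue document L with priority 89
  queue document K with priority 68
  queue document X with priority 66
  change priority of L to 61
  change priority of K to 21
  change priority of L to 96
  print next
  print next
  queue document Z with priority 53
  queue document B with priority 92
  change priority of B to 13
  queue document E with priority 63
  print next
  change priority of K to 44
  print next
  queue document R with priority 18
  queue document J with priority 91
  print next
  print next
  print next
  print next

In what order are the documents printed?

add L (priority 89) → {L:89}
add K (priority 68) → {L:89, K:68}
add X (priority 66) → {L:89, K:68, X:66}
update L to priority 61 → {K:68, X:66, L:61}
update K to priority 21 → {X:66, L:61, K:21}
update L to priority 96 → {L:96, X:66, K:21}
print next → L; now {X:66, K:21}
print next → X; now {K:21}
add Z (priority 53) → {Z:53, K:21}
add B (priority 92) → {B:92, Z:53, K:21}
update B to priority 13 → {Z:53, K:21, B:13}
add E (priority 63) → {E:63, Z:53, K:21, B:13}
print next → E; now {Z:53, K:21, B:13}
update K to priority 44 → {Z:53, K:44, B:13}
print next → Z; now {K:44, B:13}
add R (priority 18) → {K:44, R:18, B:13}
add J (priority 91) → {J:91, K:44, R:18, B:13}
print next → J; now {K:44, R:18, B:13}
print next → K; now {R:18, B:13}
print next → R; now {B:13}
print next → B; now {}

L, X, E, Z, J, K, R, B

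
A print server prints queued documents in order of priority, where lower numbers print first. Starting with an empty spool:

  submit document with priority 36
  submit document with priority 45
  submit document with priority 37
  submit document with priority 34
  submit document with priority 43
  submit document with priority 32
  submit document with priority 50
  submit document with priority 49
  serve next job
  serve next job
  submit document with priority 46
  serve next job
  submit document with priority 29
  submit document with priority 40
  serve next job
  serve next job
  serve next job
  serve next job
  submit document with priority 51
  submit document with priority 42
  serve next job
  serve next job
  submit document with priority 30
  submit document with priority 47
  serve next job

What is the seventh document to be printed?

insert 36 → {36}
insert 45 → {36, 45}
insert 37 → {36, 37, 45}
insert 34 → {34, 36, 37, 45}
insert 43 → {34, 36, 37, 43, 45}
insert 32 → {32, 34, 36, 37, 43, 45}
insert 50 → {32, 34, 36, 37, 43, 45, 50}
insert 49 → {32, 34, 36, 37, 43, 45, 49, 50}
serve next job → 32; now {34, 36, 37, 43, 45, 49, 50}
serve next job → 34; now {36, 37, 43, 45, 49, 50}
insert 46 → {36, 37, 43, 45, 46, 49, 50}
serve next job → 36; now {37, 43, 45, 46, 49, 50}
insert 29 → {29, 37, 43, 45, 46, 49, 50}
insert 40 → {29, 37, 40, 43, 45, 46, 49, 50}
serve next job → 29; now {37, 40, 43, 45, 46, 49, 50}
serve next job → 37; now {40, 43, 45, 46, 49, 50}
serve next job → 40; now {43, 45, 46, 49, 50}
serve next job → 43; now {45, 46, 49, 50}
insert 51 → {45, 46, 49, 50, 51}
insert 42 → {42, 45, 46, 49, 50, 51}
serve next job → 42; now {45, 46, 49, 50, 51}
serve next job → 45; now {46, 49, 50, 51}
insert 30 → {30, 46, 49, 50, 51}
insert 47 → {30, 46, 47, 49, 50, 51}
serve next job → 30; now {46, 47, 49, 50, 51}

43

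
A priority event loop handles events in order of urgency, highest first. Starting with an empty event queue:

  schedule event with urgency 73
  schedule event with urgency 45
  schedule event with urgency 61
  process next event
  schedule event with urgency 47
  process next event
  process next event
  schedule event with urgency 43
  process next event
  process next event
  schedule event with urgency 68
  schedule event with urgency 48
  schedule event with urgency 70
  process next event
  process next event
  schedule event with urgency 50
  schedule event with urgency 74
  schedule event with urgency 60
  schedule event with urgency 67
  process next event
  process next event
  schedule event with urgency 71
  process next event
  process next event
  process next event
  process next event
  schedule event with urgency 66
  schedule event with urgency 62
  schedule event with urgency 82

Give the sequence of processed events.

[73, 61, 47, 45, 43, 70, 68, 74, 67, 71, 60, 50, 48]

insert 73 → {73}
insert 45 → {73, 45}
insert 61 → {73, 61, 45}
process next event → 73; now {61, 45}
insert 47 → {61, 47, 45}
process next event → 61; now {47, 45}
process next event → 47; now {45}
insert 43 → {45, 43}
process next event → 45; now {43}
process next event → 43; now {}
insert 68 → {68}
insert 48 → {68, 48}
insert 70 → {70, 68, 48}
process next event → 70; now {68, 48}
process next event → 68; now {48}
insert 50 → {50, 48}
insert 74 → {74, 50, 48}
insert 60 → {74, 60, 50, 48}
insert 67 → {74, 67, 60, 50, 48}
process next event → 74; now {67, 60, 50, 48}
process next event → 67; now {60, 50, 48}
insert 71 → {71, 60, 50, 48}
process next event → 71; now {60, 50, 48}
process next event → 60; now {50, 48}
process next event → 50; now {48}
process next event → 48; now {}
insert 66 → {66}
insert 62 → {66, 62}
insert 82 → {82, 66, 62}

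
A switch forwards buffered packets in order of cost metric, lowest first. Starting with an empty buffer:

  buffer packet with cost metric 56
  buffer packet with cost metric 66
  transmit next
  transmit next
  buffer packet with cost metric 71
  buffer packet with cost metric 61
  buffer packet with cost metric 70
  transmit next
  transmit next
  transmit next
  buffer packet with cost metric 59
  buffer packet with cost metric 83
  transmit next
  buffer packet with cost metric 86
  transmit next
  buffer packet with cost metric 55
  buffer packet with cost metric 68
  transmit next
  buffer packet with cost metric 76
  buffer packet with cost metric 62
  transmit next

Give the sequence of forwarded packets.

[56, 66, 61, 70, 71, 59, 83, 55, 62]

insert 56 → {56}
insert 66 → {56, 66}
transmit next → 56; now {66}
transmit next → 66; now {}
insert 71 → {71}
insert 61 → {61, 71}
insert 70 → {61, 70, 71}
transmit next → 61; now {70, 71}
transmit next → 70; now {71}
transmit next → 71; now {}
insert 59 → {59}
insert 83 → {59, 83}
transmit next → 59; now {83}
insert 86 → {83, 86}
transmit next → 83; now {86}
insert 55 → {55, 86}
insert 68 → {55, 68, 86}
transmit next → 55; now {68, 86}
insert 76 → {68, 76, 86}
insert 62 → {62, 68, 76, 86}
transmit next → 62; now {68, 76, 86}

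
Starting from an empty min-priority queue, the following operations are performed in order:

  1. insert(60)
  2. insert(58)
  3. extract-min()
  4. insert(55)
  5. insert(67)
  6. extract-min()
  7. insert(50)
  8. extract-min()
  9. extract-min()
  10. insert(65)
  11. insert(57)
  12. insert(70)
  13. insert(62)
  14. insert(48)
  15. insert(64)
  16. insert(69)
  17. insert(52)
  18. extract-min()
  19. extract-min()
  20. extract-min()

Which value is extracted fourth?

60

insert 60 → {60}
insert 58 → {58, 60}
extract-min → 58; now {60}
insert 55 → {55, 60}
insert 67 → {55, 60, 67}
extract-min → 55; now {60, 67}
insert 50 → {50, 60, 67}
extract-min → 50; now {60, 67}
extract-min → 60; now {67}
insert 65 → {65, 67}
insert 57 → {57, 65, 67}
insert 70 → {57, 65, 67, 70}
insert 62 → {57, 62, 65, 67, 70}
insert 48 → {48, 57, 62, 65, 67, 70}
insert 64 → {48, 57, 62, 64, 65, 67, 70}
insert 69 → {48, 57, 62, 64, 65, 67, 69, 70}
insert 52 → {48, 52, 57, 62, 64, 65, 67, 69, 70}
extract-min → 48; now {52, 57, 62, 64, 65, 67, 69, 70}
extract-min → 52; now {57, 62, 64, 65, 67, 69, 70}
extract-min → 57; now {62, 64, 65, 67, 69, 70}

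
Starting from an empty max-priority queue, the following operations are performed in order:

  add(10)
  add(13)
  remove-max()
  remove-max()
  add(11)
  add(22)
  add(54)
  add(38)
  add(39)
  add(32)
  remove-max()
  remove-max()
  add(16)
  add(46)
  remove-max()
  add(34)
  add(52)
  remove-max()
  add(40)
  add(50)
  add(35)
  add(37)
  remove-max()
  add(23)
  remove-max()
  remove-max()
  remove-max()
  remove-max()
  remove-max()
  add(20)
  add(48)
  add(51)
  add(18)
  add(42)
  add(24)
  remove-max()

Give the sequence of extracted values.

[13, 10, 54, 39, 46, 52, 50, 40, 38, 37, 35, 34, 51]

insert 10 → {10}
insert 13 → {13, 10}
remove-max → 13; now {10}
remove-max → 10; now {}
insert 11 → {11}
insert 22 → {22, 11}
insert 54 → {54, 22, 11}
insert 38 → {54, 38, 22, 11}
insert 39 → {54, 39, 38, 22, 11}
insert 32 → {54, 39, 38, 32, 22, 11}
remove-max → 54; now {39, 38, 32, 22, 11}
remove-max → 39; now {38, 32, 22, 11}
insert 16 → {38, 32, 22, 16, 11}
insert 46 → {46, 38, 32, 22, 16, 11}
remove-max → 46; now {38, 32, 22, 16, 11}
insert 34 → {38, 34, 32, 22, 16, 11}
insert 52 → {52, 38, 34, 32, 22, 16, 11}
remove-max → 52; now {38, 34, 32, 22, 16, 11}
insert 40 → {40, 38, 34, 32, 22, 16, 11}
insert 50 → {50, 40, 38, 34, 32, 22, 16, 11}
insert 35 → {50, 40, 38, 35, 34, 32, 22, 16, 11}
insert 37 → {50, 40, 38, 37, 35, 34, 32, 22, 16, 11}
remove-max → 50; now {40, 38, 37, 35, 34, 32, 22, 16, 11}
insert 23 → {40, 38, 37, 35, 34, 32, 23, 22, 16, 11}
remove-max → 40; now {38, 37, 35, 34, 32, 23, 22, 16, 11}
remove-max → 38; now {37, 35, 34, 32, 23, 22, 16, 11}
remove-max → 37; now {35, 34, 32, 23, 22, 16, 11}
remove-max → 35; now {34, 32, 23, 22, 16, 11}
remove-max → 34; now {32, 23, 22, 16, 11}
insert 20 → {32, 23, 22, 20, 16, 11}
insert 48 → {48, 32, 23, 22, 20, 16, 11}
insert 51 → {51, 48, 32, 23, 22, 20, 16, 11}
insert 18 → {51, 48, 32, 23, 22, 20, 18, 16, 11}
insert 42 → {51, 48, 42, 32, 23, 22, 20, 18, 16, 11}
insert 24 → {51, 48, 42, 32, 24, 23, 22, 20, 18, 16, 11}
remove-max → 51; now {48, 42, 32, 24, 23, 22, 20, 18, 16, 11}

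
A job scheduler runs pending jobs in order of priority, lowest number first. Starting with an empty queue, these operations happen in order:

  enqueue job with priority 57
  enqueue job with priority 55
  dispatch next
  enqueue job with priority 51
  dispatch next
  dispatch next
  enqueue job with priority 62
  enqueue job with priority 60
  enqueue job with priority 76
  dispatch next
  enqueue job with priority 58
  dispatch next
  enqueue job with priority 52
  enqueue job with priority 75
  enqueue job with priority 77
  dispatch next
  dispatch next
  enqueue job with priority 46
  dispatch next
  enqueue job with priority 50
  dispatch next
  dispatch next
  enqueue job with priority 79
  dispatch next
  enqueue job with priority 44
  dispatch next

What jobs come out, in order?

55, 51, 57, 60, 58, 52, 62, 46, 50, 75, 76, 44

insert 57 → {57}
insert 55 → {55, 57}
dispatch next → 55; now {57}
insert 51 → {51, 57}
dispatch next → 51; now {57}
dispatch next → 57; now {}
insert 62 → {62}
insert 60 → {60, 62}
insert 76 → {60, 62, 76}
dispatch next → 60; now {62, 76}
insert 58 → {58, 62, 76}
dispatch next → 58; now {62, 76}
insert 52 → {52, 62, 76}
insert 75 → {52, 62, 75, 76}
insert 77 → {52, 62, 75, 76, 77}
dispatch next → 52; now {62, 75, 76, 77}
dispatch next → 62; now {75, 76, 77}
insert 46 → {46, 75, 76, 77}
dispatch next → 46; now {75, 76, 77}
insert 50 → {50, 75, 76, 77}
dispatch next → 50; now {75, 76, 77}
dispatch next → 75; now {76, 77}
insert 79 → {76, 77, 79}
dispatch next → 76; now {77, 79}
insert 44 → {44, 77, 79}
dispatch next → 44; now {77, 79}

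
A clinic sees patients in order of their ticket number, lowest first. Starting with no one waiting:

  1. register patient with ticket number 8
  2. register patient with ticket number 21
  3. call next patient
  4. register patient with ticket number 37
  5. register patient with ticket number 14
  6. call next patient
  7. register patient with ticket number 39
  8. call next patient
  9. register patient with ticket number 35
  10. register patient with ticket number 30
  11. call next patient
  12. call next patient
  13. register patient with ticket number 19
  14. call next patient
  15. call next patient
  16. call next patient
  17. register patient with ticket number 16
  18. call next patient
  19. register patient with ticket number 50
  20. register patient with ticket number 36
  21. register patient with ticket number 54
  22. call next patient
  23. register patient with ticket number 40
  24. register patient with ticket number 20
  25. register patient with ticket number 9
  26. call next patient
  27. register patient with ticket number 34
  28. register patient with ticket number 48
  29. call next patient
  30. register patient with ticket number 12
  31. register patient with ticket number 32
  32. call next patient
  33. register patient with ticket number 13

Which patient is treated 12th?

20

insert 8 → {8}
insert 21 → {8, 21}
call next patient → 8; now {21}
insert 37 → {21, 37}
insert 14 → {14, 21, 37}
call next patient → 14; now {21, 37}
insert 39 → {21, 37, 39}
call next patient → 21; now {37, 39}
insert 35 → {35, 37, 39}
insert 30 → {30, 35, 37, 39}
call next patient → 30; now {35, 37, 39}
call next patient → 35; now {37, 39}
insert 19 → {19, 37, 39}
call next patient → 19; now {37, 39}
call next patient → 37; now {39}
call next patient → 39; now {}
insert 16 → {16}
call next patient → 16; now {}
insert 50 → {50}
insert 36 → {36, 50}
insert 54 → {36, 50, 54}
call next patient → 36; now {50, 54}
insert 40 → {40, 50, 54}
insert 20 → {20, 40, 50, 54}
insert 9 → {9, 20, 40, 50, 54}
call next patient → 9; now {20, 40, 50, 54}
insert 34 → {20, 34, 40, 50, 54}
insert 48 → {20, 34, 40, 48, 50, 54}
call next patient → 20; now {34, 40, 48, 50, 54}
insert 12 → {12, 34, 40, 48, 50, 54}
insert 32 → {12, 32, 34, 40, 48, 50, 54}
call next patient → 12; now {32, 34, 40, 48, 50, 54}
insert 13 → {13, 32, 34, 40, 48, 50, 54}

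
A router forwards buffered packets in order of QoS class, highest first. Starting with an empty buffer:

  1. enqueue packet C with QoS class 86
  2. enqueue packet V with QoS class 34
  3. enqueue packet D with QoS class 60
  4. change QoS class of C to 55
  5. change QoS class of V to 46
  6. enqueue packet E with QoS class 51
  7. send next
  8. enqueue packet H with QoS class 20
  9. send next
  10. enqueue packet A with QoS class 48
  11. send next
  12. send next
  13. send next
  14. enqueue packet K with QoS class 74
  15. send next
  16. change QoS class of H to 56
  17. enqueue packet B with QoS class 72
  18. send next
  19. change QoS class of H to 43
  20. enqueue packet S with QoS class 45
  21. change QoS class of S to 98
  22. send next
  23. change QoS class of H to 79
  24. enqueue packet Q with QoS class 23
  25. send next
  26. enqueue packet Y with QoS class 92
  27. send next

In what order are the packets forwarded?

D, C, E, A, V, K, B, S, H, Y

add C (QoS class 86) → {C:86}
add V (QoS class 34) → {C:86, V:34}
add D (QoS class 60) → {C:86, D:60, V:34}
update C to QoS class 55 → {D:60, C:55, V:34}
update V to QoS class 46 → {D:60, C:55, V:46}
add E (QoS class 51) → {D:60, C:55, E:51, V:46}
send next → D; now {C:55, E:51, V:46}
add H (QoS class 20) → {C:55, E:51, V:46, H:20}
send next → C; now {E:51, V:46, H:20}
add A (QoS class 48) → {E:51, A:48, V:46, H:20}
send next → E; now {A:48, V:46, H:20}
send next → A; now {V:46, H:20}
send next → V; now {H:20}
add K (QoS class 74) → {K:74, H:20}
send next → K; now {H:20}
update H to QoS class 56 → {H:56}
add B (QoS class 72) → {B:72, H:56}
send next → B; now {H:56}
update H to QoS class 43 → {H:43}
add S (QoS class 45) → {S:45, H:43}
update S to QoS class 98 → {S:98, H:43}
send next → S; now {H:43}
update H to QoS class 79 → {H:79}
add Q (QoS class 23) → {H:79, Q:23}
send next → H; now {Q:23}
add Y (QoS class 92) → {Y:92, Q:23}
send next → Y; now {Q:23}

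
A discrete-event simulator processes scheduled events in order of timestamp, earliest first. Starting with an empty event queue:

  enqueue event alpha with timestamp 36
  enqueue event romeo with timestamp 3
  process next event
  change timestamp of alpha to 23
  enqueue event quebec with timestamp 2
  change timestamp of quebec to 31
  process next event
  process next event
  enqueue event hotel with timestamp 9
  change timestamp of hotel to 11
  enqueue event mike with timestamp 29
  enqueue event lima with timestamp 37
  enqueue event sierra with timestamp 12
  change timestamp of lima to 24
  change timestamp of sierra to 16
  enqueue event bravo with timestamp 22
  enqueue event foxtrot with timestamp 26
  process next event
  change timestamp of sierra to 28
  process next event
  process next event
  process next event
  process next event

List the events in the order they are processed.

add alpha (timestamp 36) → {alpha:36}
add romeo (timestamp 3) → {romeo:3, alpha:36}
process next event → romeo; now {alpha:36}
update alpha to timestamp 23 → {alpha:23}
add quebec (timestamp 2) → {quebec:2, alpha:23}
update quebec to timestamp 31 → {alpha:23, quebec:31}
process next event → alpha; now {quebec:31}
process next event → quebec; now {}
add hotel (timestamp 9) → {hotel:9}
update hotel to timestamp 11 → {hotel:11}
add mike (timestamp 29) → {hotel:11, mike:29}
add lima (timestamp 37) → {hotel:11, mike:29, lima:37}
add sierra (timestamp 12) → {hotel:11, sierra:12, mike:29, lima:37}
update lima to timestamp 24 → {hotel:11, sierra:12, lima:24, mike:29}
update sierra to timestamp 16 → {hotel:11, sierra:16, lima:24, mike:29}
add bravo (timestamp 22) → {hotel:11, sierra:16, bravo:22, lima:24, mike:29}
add foxtrot (timestamp 26) → {hotel:11, sierra:16, bravo:22, lima:24, foxtrot:26, mike:29}
process next event → hotel; now {sierra:16, bravo:22, lima:24, foxtrot:26, mike:29}
update sierra to timestamp 28 → {bravo:22, lima:24, foxtrot:26, sierra:28, mike:29}
process next event → bravo; now {lima:24, foxtrot:26, sierra:28, mike:29}
process next event → lima; now {foxtrot:26, sierra:28, mike:29}
process next event → foxtrot; now {sierra:28, mike:29}
process next event → sierra; now {mike:29}

romeo → alpha → quebec → hotel → bravo → lima → foxtrot → sierra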